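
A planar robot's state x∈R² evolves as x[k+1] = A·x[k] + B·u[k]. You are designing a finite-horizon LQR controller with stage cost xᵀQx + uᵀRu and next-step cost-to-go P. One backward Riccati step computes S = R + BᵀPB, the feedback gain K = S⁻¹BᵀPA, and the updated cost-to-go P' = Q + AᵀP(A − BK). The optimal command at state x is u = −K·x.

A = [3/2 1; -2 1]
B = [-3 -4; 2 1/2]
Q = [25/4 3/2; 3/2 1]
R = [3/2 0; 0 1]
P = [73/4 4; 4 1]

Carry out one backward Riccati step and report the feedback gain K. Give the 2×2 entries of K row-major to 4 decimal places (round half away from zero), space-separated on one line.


-0.2474 0.0144 -0.1099 -0.3214

BᵀP = [-46.7500 -10.0000; -71.0000 -15.5000]
S = R + BᵀPB = [3/2 0; 0 1] + [120.2500 182.0000; 182.0000 276.2500] = [121.7500 182.0000; 182.0000 277.2500]
BᵀPA = [-50.1250 -56.7500; -75.5000 -86.5000]
K = S⁻¹·BᵀPA = [-0.2474 0.0144; -0.1099 -0.3214]
A−BK = [0.3182 -0.2426; -1.4502 1.1320]
AᵀP(A−BK) = [0.3632 -0.1724; -0.1724 0.2622]
P' = Q + AᵀP(A−BK) = [6.6132 1.3276; 1.3276 1.2622]
tr(P') = 7.8753


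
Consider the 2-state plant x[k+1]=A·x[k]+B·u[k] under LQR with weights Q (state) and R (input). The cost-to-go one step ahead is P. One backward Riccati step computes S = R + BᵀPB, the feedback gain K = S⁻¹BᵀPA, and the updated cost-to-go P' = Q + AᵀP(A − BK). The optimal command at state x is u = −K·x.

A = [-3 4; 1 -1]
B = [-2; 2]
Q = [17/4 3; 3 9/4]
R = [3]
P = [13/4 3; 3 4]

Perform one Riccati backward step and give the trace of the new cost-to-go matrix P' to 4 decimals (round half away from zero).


50.2188

BᵀP = [-0.5000 2.0000]
S = R + BᵀPB = [3] + [5.0000] = [8.0000]
BᵀPA = [3.5000 -4.0000]
K = S⁻¹·BᵀPA = [0.4375 -0.5000]
A−BK = [-2.1250 3.0000; 0.1250 0.0000]
AᵀP(A−BK) = [13.7188 -20.2500; -20.2500 30.0000]
P' = Q + AᵀP(A−BK) = [17.9688 -17.2500; -17.2500 32.2500]
tr(P') = 50.2188


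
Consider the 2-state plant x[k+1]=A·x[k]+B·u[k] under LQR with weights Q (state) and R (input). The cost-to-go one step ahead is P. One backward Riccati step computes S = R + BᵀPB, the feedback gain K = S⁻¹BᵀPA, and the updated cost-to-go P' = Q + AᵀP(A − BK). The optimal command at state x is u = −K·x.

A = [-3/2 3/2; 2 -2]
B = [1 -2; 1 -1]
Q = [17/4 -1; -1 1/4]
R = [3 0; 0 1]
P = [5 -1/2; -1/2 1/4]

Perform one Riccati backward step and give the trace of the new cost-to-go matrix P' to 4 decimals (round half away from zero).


9.2222

BᵀP = [4.5000 -0.2500; -9.5000 0.7500]
S = R + BᵀPB = [3 0; 0 1] + [4.2500 -8.7500; -8.7500 18.2500] = [7.2500 -8.7500; -8.7500 19.2500]
BᵀPA = [-7.2500 7.2500; 15.7500 -15.7500]
K = S⁻¹·BᵀPA = [-0.0278 0.0278; 0.8056 -0.8056]
A−BK = [0.1389 -0.1389; 2.8333 -2.8333]
AᵀP(A−BK) = [2.3611 -2.3611; -2.3611 2.3611]
P' = Q + AᵀP(A−BK) = [6.6111 -3.3611; -3.3611 2.6111]
tr(P') = 9.2222


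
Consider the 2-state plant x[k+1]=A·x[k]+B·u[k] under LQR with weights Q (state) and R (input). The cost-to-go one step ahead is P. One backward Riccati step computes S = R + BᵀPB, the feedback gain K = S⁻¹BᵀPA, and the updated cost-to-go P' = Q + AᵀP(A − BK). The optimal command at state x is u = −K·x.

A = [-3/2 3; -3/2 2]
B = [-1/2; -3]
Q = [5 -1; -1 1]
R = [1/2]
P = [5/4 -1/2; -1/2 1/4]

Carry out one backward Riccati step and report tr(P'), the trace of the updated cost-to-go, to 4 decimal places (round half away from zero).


BᵀP = [0.8750 -0.5000]
S = R + BᵀPB = [1/2] + [1.0625] = [1.5625]
BᵀPA = [-0.5625 1.6250]
K = S⁻¹·BᵀPA = [-0.3600 1.0400]
A−BK = [-1.6800 3.5200; -2.5800 5.1200]
AᵀP(A−BK) = [0.9225 -2.0400; -2.0400 4.5600]
P' = Q + AᵀP(A−BK) = [5.9225 -3.0400; -3.0400 5.5600]
tr(P') = 11.4825

11.4825


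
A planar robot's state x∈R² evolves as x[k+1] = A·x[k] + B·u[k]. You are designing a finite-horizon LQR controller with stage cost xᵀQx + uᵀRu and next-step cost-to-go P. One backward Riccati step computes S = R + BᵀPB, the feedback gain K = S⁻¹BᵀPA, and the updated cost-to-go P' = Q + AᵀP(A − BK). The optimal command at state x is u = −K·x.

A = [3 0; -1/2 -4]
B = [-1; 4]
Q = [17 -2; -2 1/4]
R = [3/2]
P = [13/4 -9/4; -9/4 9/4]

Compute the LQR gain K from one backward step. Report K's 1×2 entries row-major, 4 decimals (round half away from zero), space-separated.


-0.7213 -0.7660

BᵀP = [-12.2500 11.2500]
S = R + BᵀPB = [3/2] + [57.2500] = [58.7500]
BᵀPA = [-42.3750 -45.0000]
K = S⁻¹·BᵀPA = [-0.7213 -0.7660]
A−BK = [2.2787 -0.7660; 2.3851 -0.9362]
AᵀP(A−BK) = [5.9984 -0.9574; -0.9574 1.5319]
P' = Q + AᵀP(A−BK) = [22.9984 -2.9574; -2.9574 1.7819]
tr(P') = 24.7803


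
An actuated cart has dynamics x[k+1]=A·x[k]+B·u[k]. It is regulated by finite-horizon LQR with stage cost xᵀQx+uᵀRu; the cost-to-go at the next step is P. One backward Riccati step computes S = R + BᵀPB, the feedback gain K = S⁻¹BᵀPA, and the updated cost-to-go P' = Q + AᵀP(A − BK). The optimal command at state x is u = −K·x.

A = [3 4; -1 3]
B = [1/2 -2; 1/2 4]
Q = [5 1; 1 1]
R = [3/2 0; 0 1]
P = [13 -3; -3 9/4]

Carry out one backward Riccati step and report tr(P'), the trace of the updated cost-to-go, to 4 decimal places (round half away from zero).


BᵀP = [5.0000 -0.3750; -38.0000 15.0000]
S = R + BᵀPB = [3/2 0; 0 1] + [2.3125 -11.5000; -11.5000 136.0000] = [3.8125 -11.5000; -11.5000 137.0000]
BᵀPA = [15.3750 18.8750; -129.0000 -107.0000]
K = S⁻¹·BᵀPA = [1.5969 3.4748; -0.8076 -0.4893]
A−BK = [0.5864 1.2839; 1.4318 3.2200]
AᵀP(A−BK) = [8.5227 17.7000; 17.7000 38.3040]
P' = Q + AᵀP(A−BK) = [13.5227 18.7000; 18.7000 39.3040]
tr(P') = 52.8266

52.8266


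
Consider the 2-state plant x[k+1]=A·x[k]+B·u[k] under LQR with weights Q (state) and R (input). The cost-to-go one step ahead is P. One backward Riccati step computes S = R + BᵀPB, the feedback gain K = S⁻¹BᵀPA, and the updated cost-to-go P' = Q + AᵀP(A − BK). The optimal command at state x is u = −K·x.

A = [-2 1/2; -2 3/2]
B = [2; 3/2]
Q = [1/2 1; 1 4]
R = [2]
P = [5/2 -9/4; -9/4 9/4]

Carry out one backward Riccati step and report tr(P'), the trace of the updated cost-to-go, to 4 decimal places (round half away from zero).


7.3169

BᵀP = [1.6250 -1.1250]
S = R + BᵀPB = [2] + [1.5625] = [3.5625]
BᵀPA = [-1.0000 -0.8750]
K = S⁻¹·BᵀPA = [-0.2807 -0.2456]
A−BK = [-1.4386 0.9912; -1.5789 1.8684]
AᵀP(A−BK) = [0.7193 -0.4956; -0.4956 2.0976]
P' = Q + AᵀP(A−BK) = [1.2193 0.5044; 0.5044 6.0976]
tr(P') = 7.3169


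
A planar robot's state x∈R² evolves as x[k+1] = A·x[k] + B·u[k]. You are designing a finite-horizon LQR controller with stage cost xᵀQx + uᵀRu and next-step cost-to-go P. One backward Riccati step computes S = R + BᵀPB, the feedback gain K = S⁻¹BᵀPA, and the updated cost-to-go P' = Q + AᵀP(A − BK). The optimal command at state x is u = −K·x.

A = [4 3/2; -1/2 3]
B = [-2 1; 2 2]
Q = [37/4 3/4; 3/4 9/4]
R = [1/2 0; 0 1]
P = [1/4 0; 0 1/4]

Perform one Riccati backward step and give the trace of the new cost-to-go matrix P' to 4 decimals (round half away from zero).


14.0712

BᵀP = [-0.5000 0.5000; 0.2500 0.5000]
S = R + BᵀPB = [1/2 0; 0 1] + [2.0000 0.5000; 0.5000 1.2500] = [2.5000 0.5000; 0.5000 2.2500]
BᵀPA = [-2.2500 0.7500; 0.7500 1.8750]
K = S⁻¹·BᵀPA = [-1.0116 0.1395; 0.5581 0.8023]
A−BK = [1.4186 0.9767; 0.4070 1.1163]
AᵀP(A−BK) = [1.3677 0.8372; 0.8372 1.2035]
P' = Q + AᵀP(A−BK) = [10.6177 1.5872; 1.5872 3.4535]
tr(P') = 14.0712


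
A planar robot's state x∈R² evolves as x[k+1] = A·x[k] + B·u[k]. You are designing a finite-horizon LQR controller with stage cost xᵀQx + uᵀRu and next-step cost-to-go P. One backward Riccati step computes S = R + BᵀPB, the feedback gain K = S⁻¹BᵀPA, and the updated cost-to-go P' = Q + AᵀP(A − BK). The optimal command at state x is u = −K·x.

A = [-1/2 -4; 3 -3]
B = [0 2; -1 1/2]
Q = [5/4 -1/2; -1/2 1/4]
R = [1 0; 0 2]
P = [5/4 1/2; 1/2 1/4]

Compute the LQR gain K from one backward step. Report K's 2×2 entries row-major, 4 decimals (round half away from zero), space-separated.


BᵀP = [-0.5000 -0.2500; 2.7500 1.1250]
S = R + BᵀPB = [1 0; 0 2] + [0.2500 -1.1250; -1.1250 6.0625] = [1.2500 -1.1250; -1.1250 8.0625]
BᵀPA = [-0.5000 2.7500; 2.0000 -14.3750]
K = S⁻¹·BᵀPA = [-0.2021 0.6809; 0.2199 -1.6879]
A−BK = [-0.9397 -0.6241; 2.6879 -1.4752]
AᵀP(A−BK) = [0.5217 -1.2837; -1.2837 8.1135]
P' = Q + AᵀP(A−BK) = [1.7717 -1.7837; -1.7837 8.3635]
tr(P') = 10.1352

-0.2021 0.6809 0.2199 -1.6879


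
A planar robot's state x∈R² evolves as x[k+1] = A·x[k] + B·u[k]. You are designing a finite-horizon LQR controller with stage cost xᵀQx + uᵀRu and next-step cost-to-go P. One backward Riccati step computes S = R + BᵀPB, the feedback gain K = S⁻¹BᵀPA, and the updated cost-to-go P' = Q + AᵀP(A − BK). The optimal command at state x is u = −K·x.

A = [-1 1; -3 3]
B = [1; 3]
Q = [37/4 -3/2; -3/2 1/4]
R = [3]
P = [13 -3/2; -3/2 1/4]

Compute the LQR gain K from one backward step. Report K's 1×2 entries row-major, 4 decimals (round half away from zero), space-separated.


-0.6757 0.6757

BᵀP = [8.5000 -0.7500]
S = R + BᵀPB = [3] + [6.2500] = [9.2500]
BᵀPA = [-6.2500 6.2500]
K = S⁻¹·BᵀPA = [-0.6757 0.6757]
A−BK = [-0.3243 0.3243; -0.9730 0.9730]
AᵀP(A−BK) = [2.0270 -2.0270; -2.0270 2.0270]
P' = Q + AᵀP(A−BK) = [11.2770 -3.5270; -3.5270 2.2770]
tr(P') = 13.5541


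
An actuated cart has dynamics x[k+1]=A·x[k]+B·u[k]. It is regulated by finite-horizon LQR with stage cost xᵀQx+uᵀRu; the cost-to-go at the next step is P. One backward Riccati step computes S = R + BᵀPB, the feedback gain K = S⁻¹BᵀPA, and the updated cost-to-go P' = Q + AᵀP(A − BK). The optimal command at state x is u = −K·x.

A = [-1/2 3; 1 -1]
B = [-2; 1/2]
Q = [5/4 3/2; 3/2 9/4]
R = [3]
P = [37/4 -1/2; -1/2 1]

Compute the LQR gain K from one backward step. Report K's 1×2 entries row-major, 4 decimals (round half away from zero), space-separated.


0.2636 -1.4000

BᵀP = [-18.7500 1.5000]
S = R + BᵀPB = [3] + [38.2500] = [41.2500]
BᵀPA = [10.8750 -57.7500]
K = S⁻¹·BᵀPA = [0.2636 -1.4000]
A−BK = [0.0273 0.2000; 0.8682 -0.3000]
AᵀP(A−BK) = [0.9455 -1.4000; -1.4000 6.4000]
P' = Q + AᵀP(A−BK) = [2.1955 0.1000; 0.1000 8.6500]
tr(P') = 10.8455


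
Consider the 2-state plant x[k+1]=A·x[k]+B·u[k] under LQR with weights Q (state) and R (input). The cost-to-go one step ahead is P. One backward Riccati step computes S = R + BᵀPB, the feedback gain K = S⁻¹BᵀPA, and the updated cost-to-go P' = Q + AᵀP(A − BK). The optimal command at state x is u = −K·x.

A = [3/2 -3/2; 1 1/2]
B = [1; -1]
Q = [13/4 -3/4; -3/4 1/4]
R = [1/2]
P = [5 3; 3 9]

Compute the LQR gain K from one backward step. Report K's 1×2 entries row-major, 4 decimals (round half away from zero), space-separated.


-0.3529 -0.7059

BᵀP = [2.0000 -6.0000]
S = R + BᵀPB = [1/2] + [8.0000] = [8.5000]
BᵀPA = [-3.0000 -6.0000]
K = S⁻¹·BᵀPA = [-0.3529 -0.7059]
A−BK = [1.8529 -0.7941; 0.6471 -0.2059]
AᵀP(A−BK) = [28.1912 -11.1176; -11.1176 4.7647]
P' = Q + AᵀP(A−BK) = [31.4412 -11.8676; -11.8676 5.0147]
tr(P') = 36.4559


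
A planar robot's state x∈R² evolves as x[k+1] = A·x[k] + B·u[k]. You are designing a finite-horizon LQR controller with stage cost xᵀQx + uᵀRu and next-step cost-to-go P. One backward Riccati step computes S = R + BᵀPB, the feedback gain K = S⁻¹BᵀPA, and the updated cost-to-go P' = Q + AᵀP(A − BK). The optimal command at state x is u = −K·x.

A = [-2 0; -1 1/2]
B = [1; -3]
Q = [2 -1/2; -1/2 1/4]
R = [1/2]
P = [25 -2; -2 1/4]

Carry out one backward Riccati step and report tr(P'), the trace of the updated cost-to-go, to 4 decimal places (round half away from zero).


6.1989

BᵀP = [31.0000 -2.7500]
S = R + BᵀPB = [1/2] + [39.2500] = [39.7500]
BᵀPA = [-59.2500 -1.3750]
K = S⁻¹·BᵀPA = [-1.4906 -0.0346]
A−BK = [-0.5094 0.0346; -5.4717 0.3962]
AᵀP(A−BK) = [3.9340 -0.1745; -0.1745 0.0149]
P' = Q + AᵀP(A−BK) = [5.9340 -0.6745; -0.6745 0.2649]
tr(P') = 6.1989


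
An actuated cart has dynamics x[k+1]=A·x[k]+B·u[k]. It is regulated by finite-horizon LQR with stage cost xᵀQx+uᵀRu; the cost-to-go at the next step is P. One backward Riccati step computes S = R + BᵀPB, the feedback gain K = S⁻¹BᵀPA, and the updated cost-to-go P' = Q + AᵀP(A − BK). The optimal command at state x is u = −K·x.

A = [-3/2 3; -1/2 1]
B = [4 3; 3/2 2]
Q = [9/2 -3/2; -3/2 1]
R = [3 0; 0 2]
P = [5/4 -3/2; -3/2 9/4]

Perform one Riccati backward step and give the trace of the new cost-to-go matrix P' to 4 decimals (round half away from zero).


BᵀP = [2.7500 -2.6250; 0.7500 0.0000]
S = R + BᵀPB = [3 0; 0 2] + [7.0625 3.0000; 3.0000 2.2500] = [10.0625 3.0000; 3.0000 4.2500]
BᵀPA = [-2.8125 5.6250; -1.1250 2.2500]
K = S⁻¹·BᵀPA = [-0.2540 0.5081; -0.0854 0.1708]
A−BK = [-0.2277 0.4553; 0.0518 -0.1037]
AᵀP(A−BK) = [0.3144 -0.6289; -0.6289 1.2578]
P' = Q + AᵀP(A−BK) = [4.8144 -2.1289; -2.1289 2.2578]
tr(P') = 7.0722

7.0722


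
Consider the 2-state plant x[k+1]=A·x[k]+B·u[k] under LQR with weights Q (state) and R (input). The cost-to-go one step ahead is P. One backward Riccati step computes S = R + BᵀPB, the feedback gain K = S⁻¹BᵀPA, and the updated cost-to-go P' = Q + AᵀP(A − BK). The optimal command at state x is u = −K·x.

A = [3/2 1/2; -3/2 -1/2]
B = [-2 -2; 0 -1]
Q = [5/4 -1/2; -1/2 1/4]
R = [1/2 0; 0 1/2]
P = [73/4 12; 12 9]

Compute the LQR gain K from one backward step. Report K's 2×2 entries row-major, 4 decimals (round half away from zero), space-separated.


-1.0486 -0.3495 0.6012 0.2004

BᵀP = [-36.5000 -24.0000; -48.5000 -33.0000]
S = R + BᵀPB = [1/2 0; 0 1/2] + [73.0000 97.0000; 97.0000 130.0000] = [73.5000 97.0000; 97.0000 130.5000]
BᵀPA = [-18.7500 -6.2500; -23.2500 -7.7500]
K = S⁻¹·BᵀPA = [-1.0486 -0.3495; 0.6012 0.2004]
A−BK = [0.6053 0.2018; -0.8988 -0.2996]
AᵀP(A−BK) = [1.6306 0.5435; 0.5435 0.1812]
P' = Q + AᵀP(A−BK) = [2.8806 0.0435; 0.0435 0.4312]
tr(P') = 3.3117


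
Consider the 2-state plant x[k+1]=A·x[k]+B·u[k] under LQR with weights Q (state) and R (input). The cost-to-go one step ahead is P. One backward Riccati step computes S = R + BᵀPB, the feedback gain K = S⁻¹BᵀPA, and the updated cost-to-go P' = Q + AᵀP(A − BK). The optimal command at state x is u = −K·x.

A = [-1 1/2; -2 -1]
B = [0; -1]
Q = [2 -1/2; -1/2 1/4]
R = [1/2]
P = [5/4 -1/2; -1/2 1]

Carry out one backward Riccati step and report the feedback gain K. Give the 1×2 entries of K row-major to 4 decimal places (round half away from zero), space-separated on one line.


1.0000 0.8333

BᵀP = [0.5000 -1.0000]
S = R + BᵀPB = [1/2] + [1.0000] = [1.5000]
BᵀPA = [1.5000 1.2500]
K = S⁻¹·BᵀPA = [1.0000 0.8333]
A−BK = [-1.0000 0.5000; -1.0000 -0.1667]
AᵀP(A−BK) = [1.7500 0.1250; 0.1250 0.7708]
P' = Q + AᵀP(A−BK) = [3.7500 -0.3750; -0.3750 1.0208]
tr(P') = 4.7708


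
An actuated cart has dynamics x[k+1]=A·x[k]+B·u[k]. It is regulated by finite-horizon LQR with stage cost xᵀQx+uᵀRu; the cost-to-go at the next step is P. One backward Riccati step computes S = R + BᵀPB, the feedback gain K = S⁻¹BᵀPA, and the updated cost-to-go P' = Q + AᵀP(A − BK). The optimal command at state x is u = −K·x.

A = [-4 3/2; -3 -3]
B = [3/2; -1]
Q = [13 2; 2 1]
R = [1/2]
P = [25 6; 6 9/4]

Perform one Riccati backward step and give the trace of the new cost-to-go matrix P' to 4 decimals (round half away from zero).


61.2851

BᵀP = [31.5000 6.7500]
S = R + BᵀPB = [1/2] + [40.5000] = [41.0000]
BᵀPA = [-146.2500 27.0000]
K = S⁻¹·BᵀPA = [-3.5671 0.6585]
A−BK = [1.3506 0.5122; -6.5671 -2.3415]
AᵀP(A−BK) = [42.5655 11.5610; 11.5610 4.7195]
P' = Q + AᵀP(A−BK) = [55.5655 13.5610; 13.5610 5.7195]
tr(P') = 61.2851


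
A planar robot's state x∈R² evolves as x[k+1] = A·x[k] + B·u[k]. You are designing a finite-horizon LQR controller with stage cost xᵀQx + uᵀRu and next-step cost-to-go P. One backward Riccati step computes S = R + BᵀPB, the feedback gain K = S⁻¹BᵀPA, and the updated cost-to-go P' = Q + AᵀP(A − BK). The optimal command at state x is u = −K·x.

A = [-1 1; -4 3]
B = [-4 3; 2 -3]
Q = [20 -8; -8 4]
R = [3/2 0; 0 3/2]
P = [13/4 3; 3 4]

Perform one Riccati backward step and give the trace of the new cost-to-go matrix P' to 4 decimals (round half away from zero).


BᵀP = [-7.0000 -4.0000; 0.7500 -3.0000]
S = R + BᵀPB = [3/2 0; 0 3/2] + [20.0000 -9.0000; -9.0000 11.2500] = [21.5000 -9.0000; -9.0000 12.7500]
BᵀPA = [23.0000 -19.0000; 11.2500 -8.2500]
K = S⁻¹·BᵀPA = [2.0427 -1.6388; 2.3243 -1.8039]
A−BK = [0.1981 -0.1437; -1.1126 0.8660]
AᵀP(A−BK) = [18.1194 -14.2631; -14.2631 11.2301]
P' = Q + AᵀP(A−BK) = [38.1194 -22.2631; -22.2631 15.2301]
tr(P') = 53.3495

53.3495


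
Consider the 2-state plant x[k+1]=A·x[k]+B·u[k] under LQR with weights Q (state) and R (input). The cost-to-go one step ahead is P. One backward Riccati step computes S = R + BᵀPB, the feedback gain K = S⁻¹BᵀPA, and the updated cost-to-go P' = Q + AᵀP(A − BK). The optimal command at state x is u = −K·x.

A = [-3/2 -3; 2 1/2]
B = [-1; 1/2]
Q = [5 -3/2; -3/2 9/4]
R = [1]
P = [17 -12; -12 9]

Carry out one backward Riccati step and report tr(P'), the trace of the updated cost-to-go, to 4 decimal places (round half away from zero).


BᵀP = [-23.0000 16.5000]
S = R + BᵀPB = [1] + [31.2500] = [32.2500]
BᵀPA = [67.5000 77.2500]
K = S⁻¹·BᵀPA = [2.0930 2.3953]
A−BK = [0.5930 -0.6047; 0.9535 -0.6977]
AᵀP(A−BK) = [4.9709 4.8140; 4.8140 6.2093]
P' = Q + AᵀP(A−BK) = [9.9709 3.3140; 3.3140 8.4593]
tr(P') = 18.4302

18.4302


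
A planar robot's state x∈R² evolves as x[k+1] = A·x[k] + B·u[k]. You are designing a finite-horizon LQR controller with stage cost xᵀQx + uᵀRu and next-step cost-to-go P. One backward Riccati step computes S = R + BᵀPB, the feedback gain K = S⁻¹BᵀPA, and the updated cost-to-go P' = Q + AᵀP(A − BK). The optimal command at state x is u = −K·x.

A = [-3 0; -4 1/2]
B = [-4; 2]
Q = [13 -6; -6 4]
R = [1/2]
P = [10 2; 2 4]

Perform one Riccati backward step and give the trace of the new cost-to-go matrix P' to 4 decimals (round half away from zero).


BᵀP = [-36.0000 0.0000]
S = R + BᵀPB = [1/2] + [144.0000] = [144.5000]
BᵀPA = [108.0000 0.0000]
K = S⁻¹·BᵀPA = [0.7474 0.0000]
A−BK = [-0.0104 0.0000; -5.4948 0.5000]
AᵀP(A−BK) = [121.2803 -11.0000; -11.0000 1.0000]
P' = Q + AᵀP(A−BK) = [134.2803 -17.0000; -17.0000 5.0000]
tr(P') = 139.2803

139.2803


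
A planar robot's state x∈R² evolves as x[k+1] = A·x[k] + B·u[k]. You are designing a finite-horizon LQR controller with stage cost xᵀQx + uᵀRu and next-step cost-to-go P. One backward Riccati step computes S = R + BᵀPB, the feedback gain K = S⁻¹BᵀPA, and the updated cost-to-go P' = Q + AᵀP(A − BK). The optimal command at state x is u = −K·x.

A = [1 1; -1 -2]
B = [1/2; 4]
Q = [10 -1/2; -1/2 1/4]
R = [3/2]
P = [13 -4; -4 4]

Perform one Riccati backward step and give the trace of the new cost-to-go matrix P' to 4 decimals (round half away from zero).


BᵀP = [-9.5000 14.0000]
S = R + BᵀPB = [3/2] + [51.2500] = [52.7500]
BᵀPA = [-23.5000 -37.5000]
K = S⁻¹·BᵀPA = [-0.4455 -0.7109]
A−BK = [1.2227 1.3555; 0.7820 0.8436]
AᵀP(A−BK) = [14.5308 16.2938; 16.2938 18.3412]
P' = Q + AᵀP(A−BK) = [24.5308 15.7938; 15.7938 18.5912]
tr(P') = 43.1220

43.1220


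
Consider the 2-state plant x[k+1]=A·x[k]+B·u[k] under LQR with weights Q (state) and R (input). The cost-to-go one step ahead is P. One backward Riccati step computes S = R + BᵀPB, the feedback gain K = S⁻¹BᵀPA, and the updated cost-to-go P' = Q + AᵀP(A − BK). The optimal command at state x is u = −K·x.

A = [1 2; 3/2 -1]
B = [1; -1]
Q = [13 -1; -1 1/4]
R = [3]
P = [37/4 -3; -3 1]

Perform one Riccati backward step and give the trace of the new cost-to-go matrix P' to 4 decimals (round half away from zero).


BᵀP = [12.2500 -4.0000]
S = R + BᵀPB = [3] + [16.2500] = [19.2500]
BᵀPA = [6.2500 28.5000]
K = S⁻¹·BᵀPA = [0.3247 1.4805]
A−BK = [0.6753 0.5195; 1.8247 0.4805]
AᵀP(A−BK) = [0.4708 1.7468; 1.7468 7.8052]
P' = Q + AᵀP(A−BK) = [13.4708 0.7468; 0.7468 8.0552]
tr(P') = 21.5260

21.5260


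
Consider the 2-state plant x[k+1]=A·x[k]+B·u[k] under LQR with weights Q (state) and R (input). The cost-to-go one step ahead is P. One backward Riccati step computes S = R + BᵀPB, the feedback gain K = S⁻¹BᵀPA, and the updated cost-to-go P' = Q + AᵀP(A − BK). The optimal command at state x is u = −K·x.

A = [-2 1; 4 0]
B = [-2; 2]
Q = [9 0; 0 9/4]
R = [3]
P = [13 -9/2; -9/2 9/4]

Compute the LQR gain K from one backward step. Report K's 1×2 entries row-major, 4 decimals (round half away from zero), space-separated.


BᵀP = [-35.0000 13.5000]
S = R + BᵀPB = [3] + [97.0000] = [100.0000]
BᵀPA = [124.0000 -35.0000]
K = S⁻¹·BᵀPA = [1.2400 -0.3500]
A−BK = [0.4800 0.3000; 1.5200 0.7000]
AᵀP(A−BK) = [6.2400 -0.6000; -0.6000 0.7500]
P' = Q + AᵀP(A−BK) = [15.2400 -0.6000; -0.6000 3.0000]
tr(P') = 18.2400

1.2400 -0.3500


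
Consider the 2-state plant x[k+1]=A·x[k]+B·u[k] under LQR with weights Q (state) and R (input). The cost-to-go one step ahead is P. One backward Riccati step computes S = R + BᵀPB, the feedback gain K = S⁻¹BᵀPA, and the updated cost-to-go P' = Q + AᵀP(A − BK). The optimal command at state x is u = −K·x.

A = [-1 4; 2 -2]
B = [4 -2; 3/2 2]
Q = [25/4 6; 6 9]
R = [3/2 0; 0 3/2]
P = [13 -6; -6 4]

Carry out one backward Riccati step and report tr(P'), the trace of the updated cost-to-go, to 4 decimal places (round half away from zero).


BᵀP = [43.0000 -18.0000; -38.0000 20.0000]
S = R + BᵀPB = [3/2 0; 0 3/2] + [145.0000 -122.0000; -122.0000 116.0000] = [146.5000 -122.0000; -122.0000 117.5000]
BᵀPA = [-79.0000 208.0000; 78.0000 -192.0000]
K = S⁻¹·BᵀPA = [0.1002 0.4361; 0.7679 -1.1812]
A−BK = [0.1349 -0.1069; 0.3139 -0.2917]
AᵀP(A−BK) = [1.0221 -1.4113; -1.4113 2.4930]
P' = Q + AᵀP(A−BK) = [7.2721 4.5887; 4.5887 11.4930]
tr(P') = 18.7651

18.7651


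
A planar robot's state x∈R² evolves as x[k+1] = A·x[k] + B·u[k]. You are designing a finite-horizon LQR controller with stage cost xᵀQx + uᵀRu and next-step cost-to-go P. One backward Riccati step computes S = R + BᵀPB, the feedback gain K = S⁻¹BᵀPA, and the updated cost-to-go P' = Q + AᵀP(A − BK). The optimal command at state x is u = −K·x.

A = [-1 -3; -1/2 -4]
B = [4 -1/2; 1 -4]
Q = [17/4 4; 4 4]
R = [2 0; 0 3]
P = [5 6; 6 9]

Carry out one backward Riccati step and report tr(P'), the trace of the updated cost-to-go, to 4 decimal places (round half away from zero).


BᵀP = [26.0000 33.0000; -26.5000 -39.0000]
S = R + BᵀPB = [2 0; 0 3] + [137.0000 -145.0000; -145.0000 169.2500] = [139.0000 -145.0000; -145.0000 172.2500]
BᵀPA = [-42.5000 -210.0000; 46.0000 235.5000]
K = S⁻¹·BᵀPA = [-0.2230 -0.6940; 0.0793 0.7830]
A−BK = [-0.0684 0.1676; 0.0404 -0.1741]
AᵀP(A−BK) = [0.1233 0.4874; 0.4874 2.8656]
P' = Q + AᵀP(A−BK) = [4.3733 4.4874; 4.4874 6.8656]
tr(P') = 11.2388

11.2388


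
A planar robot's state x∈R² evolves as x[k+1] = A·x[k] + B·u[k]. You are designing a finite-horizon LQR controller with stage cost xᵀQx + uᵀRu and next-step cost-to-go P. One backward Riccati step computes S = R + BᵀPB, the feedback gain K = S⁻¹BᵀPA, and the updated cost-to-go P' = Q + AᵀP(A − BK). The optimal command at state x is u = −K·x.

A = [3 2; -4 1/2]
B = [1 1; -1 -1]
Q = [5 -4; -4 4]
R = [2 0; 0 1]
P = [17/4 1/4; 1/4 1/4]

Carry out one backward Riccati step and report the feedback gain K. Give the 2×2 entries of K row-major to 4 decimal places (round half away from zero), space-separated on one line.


0.8571 0.5714 1.7143 1.1429

BᵀP = [4.0000 0.0000; 4.0000 0.0000]
S = R + BᵀPB = [2 0; 0 1] + [4.0000 4.0000; 4.0000 4.0000] = [6.0000 4.0000; 4.0000 5.0000]
BᵀPA = [12.0000 8.0000; 12.0000 8.0000]
K = S⁻¹·BᵀPA = [0.8571 0.5714; 1.7143 1.1429]
A−BK = [0.4286 0.2857; -1.4286 2.2143]
AᵀP(A−BK) = [5.3929 2.8036; 2.8036 3.8482]
P' = Q + AᵀP(A−BK) = [10.3929 -1.1964; -1.1964 7.8482]
tr(P') = 18.2411


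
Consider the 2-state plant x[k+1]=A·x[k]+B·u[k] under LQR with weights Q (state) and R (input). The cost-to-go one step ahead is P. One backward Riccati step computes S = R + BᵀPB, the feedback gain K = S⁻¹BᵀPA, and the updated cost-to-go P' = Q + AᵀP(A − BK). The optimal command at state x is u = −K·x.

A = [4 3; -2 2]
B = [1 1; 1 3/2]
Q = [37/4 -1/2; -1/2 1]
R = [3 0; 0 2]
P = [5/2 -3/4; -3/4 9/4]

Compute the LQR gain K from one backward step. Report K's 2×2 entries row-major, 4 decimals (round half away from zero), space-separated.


0.9511 0.7685 -0.4861 0.8617

BᵀP = [1.7500 1.5000; 1.3750 2.6250]
S = R + BᵀPB = [3 0; 0 2] + [3.2500 4.0000; 4.0000 5.3125] = [6.2500 4.0000; 4.0000 7.3125]
BᵀPA = [4.0000 8.2500; 0.2500 9.3750]
K = S⁻¹·BᵀPA = [0.9511 0.7685; -0.4861 0.8617]
A−BK = [3.5350 1.3698; -2.2220 -0.0610]
AᵀP(A−BK) = [57.3172 16.2104; 16.2104 8.0815]
P' = Q + AᵀP(A−BK) = [66.5672 15.7104; 15.7104 9.0815]
tr(P') = 75.6487


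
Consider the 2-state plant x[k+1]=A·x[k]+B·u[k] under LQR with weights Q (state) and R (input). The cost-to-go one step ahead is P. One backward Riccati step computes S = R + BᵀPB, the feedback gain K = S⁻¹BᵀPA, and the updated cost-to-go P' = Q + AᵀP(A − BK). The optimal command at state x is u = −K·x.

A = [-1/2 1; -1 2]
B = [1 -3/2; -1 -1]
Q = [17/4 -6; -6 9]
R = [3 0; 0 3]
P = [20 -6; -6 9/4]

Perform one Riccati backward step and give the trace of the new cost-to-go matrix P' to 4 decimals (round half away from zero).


15.1855

BᵀP = [26.0000 -8.2500; -24.0000 6.7500]
S = R + BᵀPB = [3 0; 0 3] + [34.2500 -30.7500; -30.7500 29.2500] = [37.2500 -30.7500; -30.7500 32.2500]
BᵀPA = [-4.7500 9.5000; 5.2500 -10.5000]
K = S⁻¹·BᵀPA = [0.0323 -0.0645; 0.1935 -0.3871]
A−BK = [-0.2419 0.4839; -0.7742 1.5484]
AᵀP(A−BK) = [0.3871 -0.7742; -0.7742 1.5484]
P' = Q + AᵀP(A−BK) = [4.6371 -6.7742; -6.7742 10.5484]
tr(P') = 15.1855


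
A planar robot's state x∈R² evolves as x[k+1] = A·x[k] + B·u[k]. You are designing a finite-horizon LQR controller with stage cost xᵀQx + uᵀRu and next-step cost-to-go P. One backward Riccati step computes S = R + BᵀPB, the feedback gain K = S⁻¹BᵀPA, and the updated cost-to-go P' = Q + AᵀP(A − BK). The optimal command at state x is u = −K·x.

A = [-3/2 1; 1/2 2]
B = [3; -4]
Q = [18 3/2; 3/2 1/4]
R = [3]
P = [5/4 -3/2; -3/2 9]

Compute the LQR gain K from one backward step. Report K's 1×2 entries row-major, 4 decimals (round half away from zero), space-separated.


BᵀP = [9.7500 -40.5000]
S = R + BᵀPB = [3] + [191.2500] = [194.2500]
BᵀPA = [-34.8750 -71.2500]
K = S⁻¹·BᵀPA = [-0.1795 -0.3668]
A−BK = [-0.9614 2.1004; -0.2181 0.5328]
AᵀP(A−BK) = [1.0512 -1.9170; -1.9170 5.1158]
P' = Q + AᵀP(A−BK) = [19.0512 -0.4170; -0.4170 5.3658]
tr(P') = 24.4170

-0.1795 -0.3668


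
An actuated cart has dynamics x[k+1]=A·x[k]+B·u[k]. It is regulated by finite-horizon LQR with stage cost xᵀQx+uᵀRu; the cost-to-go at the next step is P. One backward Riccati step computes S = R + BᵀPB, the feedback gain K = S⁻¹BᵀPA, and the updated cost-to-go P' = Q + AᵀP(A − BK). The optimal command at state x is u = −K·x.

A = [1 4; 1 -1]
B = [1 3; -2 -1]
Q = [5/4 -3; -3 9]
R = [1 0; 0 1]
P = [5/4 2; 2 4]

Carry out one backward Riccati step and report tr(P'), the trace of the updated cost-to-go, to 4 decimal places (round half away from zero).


BᵀP = [-2.7500 -6.0000; 1.7500 2.0000]
S = R + BᵀPB = [1 0; 0 1] + [9.2500 -2.2500; -2.2500 3.2500] = [10.2500 -2.2500; -2.2500 4.2500]
BᵀPA = [-8.7500 -5.0000; 3.7500 5.0000]
K = S⁻¹·BᵀPA = [-0.7468 -0.2597; 0.4870 1.0390]
A−BK = [0.2857 1.1429; -0.0065 -0.4805]
AᵀP(A−BK) = [0.8896 0.8312; 0.8312 1.5065]
P' = Q + AᵀP(A−BK) = [2.1396 -2.1688; -2.1688 10.5065]
tr(P') = 12.6461

12.6461


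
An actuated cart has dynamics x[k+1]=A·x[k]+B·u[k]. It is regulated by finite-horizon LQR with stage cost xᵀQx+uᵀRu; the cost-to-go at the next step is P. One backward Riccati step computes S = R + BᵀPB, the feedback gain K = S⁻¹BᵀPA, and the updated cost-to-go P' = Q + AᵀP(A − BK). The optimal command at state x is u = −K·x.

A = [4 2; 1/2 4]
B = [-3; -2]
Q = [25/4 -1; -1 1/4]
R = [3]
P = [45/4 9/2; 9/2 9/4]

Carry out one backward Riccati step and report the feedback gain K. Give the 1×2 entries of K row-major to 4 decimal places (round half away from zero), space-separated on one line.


BᵀP = [-42.7500 -18.0000]
S = R + BᵀPB = [3] + [164.2500] = [167.2500]
BᵀPA = [-180.0000 -157.5000]
K = S⁻¹·BᵀPA = [-1.0762 -0.9417]
A−BK = [0.7713 -0.8251; -1.6525 2.1166]
AᵀP(A−BK) = [4.8405 1.4933; 1.4933 4.6816]
P' = Q + AᵀP(A−BK) = [11.0905 0.4933; 0.4933 4.9316]
tr(P') = 16.0221

-1.0762 -0.9417


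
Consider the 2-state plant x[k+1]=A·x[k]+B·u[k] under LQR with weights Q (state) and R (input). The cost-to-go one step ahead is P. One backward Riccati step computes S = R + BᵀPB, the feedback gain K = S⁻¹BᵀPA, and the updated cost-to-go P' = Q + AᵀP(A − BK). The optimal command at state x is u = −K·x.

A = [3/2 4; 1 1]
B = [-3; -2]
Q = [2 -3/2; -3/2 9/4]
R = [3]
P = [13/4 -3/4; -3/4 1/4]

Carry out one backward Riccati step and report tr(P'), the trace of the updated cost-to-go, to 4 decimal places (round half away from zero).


BᵀP = [-8.2500 1.7500]
S = R + BᵀPB = [3] + [21.2500] = [24.2500]
BᵀPA = [-10.6250 -31.2500]
K = S⁻¹·BᵀPA = [-0.4381 -1.2887]
A−BK = [0.1856 0.1340; 0.1237 -1.5773]
AᵀP(A−BK) = [0.6572 1.9330; 1.9330 5.9794]
P' = Q + AᵀP(A−BK) = [2.6572 0.4330; 0.4330 8.2294]
tr(P') = 10.8866

10.8866


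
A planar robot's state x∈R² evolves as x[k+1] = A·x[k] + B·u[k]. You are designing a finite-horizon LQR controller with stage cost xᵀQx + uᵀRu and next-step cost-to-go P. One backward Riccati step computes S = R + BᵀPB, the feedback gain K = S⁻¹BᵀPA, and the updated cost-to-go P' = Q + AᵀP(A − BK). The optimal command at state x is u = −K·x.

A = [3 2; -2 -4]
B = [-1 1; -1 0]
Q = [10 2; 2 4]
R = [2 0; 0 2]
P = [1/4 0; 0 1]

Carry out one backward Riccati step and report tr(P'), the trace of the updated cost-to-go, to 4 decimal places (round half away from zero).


32.4138

BᵀP = [-0.2500 -1.0000; 0.2500 0.0000]
S = R + BᵀPB = [2 0; 0 2] + [1.2500 -0.2500; -0.2500 0.2500] = [3.2500 -0.2500; -0.2500 2.2500]
BᵀPA = [1.2500 3.5000; 0.7500 0.5000]
K = S⁻¹·BᵀPA = [0.4138 1.1034; 0.3793 0.3448]
A−BK = [3.0345 2.7586; -1.5862 -2.8966]
AᵀP(A−BK) = [5.4483 7.8621; 7.8621 12.9655]
P' = Q + AᵀP(A−BK) = [15.4483 9.8621; 9.8621 16.9655]
tr(P') = 32.4138


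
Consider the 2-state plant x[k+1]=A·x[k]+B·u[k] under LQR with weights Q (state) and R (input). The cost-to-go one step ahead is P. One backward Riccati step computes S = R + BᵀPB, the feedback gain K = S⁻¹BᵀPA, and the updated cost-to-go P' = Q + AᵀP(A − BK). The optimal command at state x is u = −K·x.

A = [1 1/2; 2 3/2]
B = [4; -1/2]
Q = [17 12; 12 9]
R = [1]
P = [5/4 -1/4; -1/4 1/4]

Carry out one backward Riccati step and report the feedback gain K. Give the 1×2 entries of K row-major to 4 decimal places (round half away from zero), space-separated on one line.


BᵀP = [5.1250 -1.1250]
S = R + BᵀPB = [1] + [21.0625] = [22.0625]
BᵀPA = [2.8750 0.8750]
K = S⁻¹·BᵀPA = [0.1303 0.0397]
A−BK = [0.4788 0.3414; 2.0652 1.5198]
AᵀP(A−BK) = [0.8754 0.6360; 0.6360 0.4653]
P' = Q + AᵀP(A−BK) = [17.8754 12.6360; 12.6360 9.4653]
tr(P') = 27.3407

0.1303 0.0397


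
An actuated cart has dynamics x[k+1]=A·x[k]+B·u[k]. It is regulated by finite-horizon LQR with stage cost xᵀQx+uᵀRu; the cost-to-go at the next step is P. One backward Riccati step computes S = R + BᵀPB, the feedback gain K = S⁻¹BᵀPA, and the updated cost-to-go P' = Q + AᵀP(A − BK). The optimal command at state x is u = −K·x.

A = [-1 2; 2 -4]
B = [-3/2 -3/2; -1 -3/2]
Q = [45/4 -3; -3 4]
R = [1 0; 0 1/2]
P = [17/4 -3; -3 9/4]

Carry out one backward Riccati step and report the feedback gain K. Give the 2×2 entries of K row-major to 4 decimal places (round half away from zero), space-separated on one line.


1.7433 -3.4866 0.7281 -1.4562

BᵀP = [-3.3750 2.2500; -1.8750 1.1250]
S = R + BᵀPB = [1 0; 0 1/2] + [2.8125 1.6875; 1.6875 1.1250] = [3.8125 1.6875; 1.6875 1.6250]
BᵀPA = [7.8750 -15.7500; 4.1250 -8.2500]
K = S⁻¹·BᵀPA = [1.7433 -3.4866; 0.7281 -1.4562]
A−BK = [2.7071 -5.4142; 4.8355 -9.6709]
AᵀP(A−BK) = [8.5181 -17.0362; -17.0362 34.0723]
P' = Q + AᵀP(A−BK) = [19.7681 -20.0362; -20.0362 38.0723]
tr(P') = 57.8404


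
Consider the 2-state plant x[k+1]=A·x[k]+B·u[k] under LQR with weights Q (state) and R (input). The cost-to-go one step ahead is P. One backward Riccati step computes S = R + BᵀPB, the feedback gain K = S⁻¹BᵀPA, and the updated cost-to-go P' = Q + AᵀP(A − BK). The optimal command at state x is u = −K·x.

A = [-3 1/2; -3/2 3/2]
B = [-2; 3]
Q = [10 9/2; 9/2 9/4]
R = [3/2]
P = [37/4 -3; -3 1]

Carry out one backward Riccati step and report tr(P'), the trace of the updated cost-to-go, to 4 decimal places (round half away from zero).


13.7938

BᵀP = [-27.5000 9.0000]
S = R + BᵀPB = [3/2] + [82.0000] = [83.5000]
BᵀPA = [69.0000 -0.2500]
K = S⁻¹·BᵀPA = [0.8263 -0.0030]
A−BK = [-1.3473 0.4940; -3.9790 1.5090]
AᵀP(A−BK) = [1.4820 -0.1684; -0.1684 0.0618]
P' = Q + AᵀP(A−BK) = [11.4820 4.3316; 4.3316 2.3118]
tr(P') = 13.7938


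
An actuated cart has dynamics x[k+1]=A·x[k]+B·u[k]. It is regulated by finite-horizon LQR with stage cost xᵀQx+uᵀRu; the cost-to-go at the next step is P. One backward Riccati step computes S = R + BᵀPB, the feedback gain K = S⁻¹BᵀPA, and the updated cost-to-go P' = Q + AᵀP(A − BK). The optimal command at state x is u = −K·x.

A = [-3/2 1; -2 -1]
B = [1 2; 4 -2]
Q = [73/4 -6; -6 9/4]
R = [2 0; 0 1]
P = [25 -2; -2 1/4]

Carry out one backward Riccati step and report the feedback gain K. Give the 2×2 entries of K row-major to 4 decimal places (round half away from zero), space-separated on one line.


-0.3819 0.0380 -0.4937 0.4842

BᵀP = [17.0000 -1.0000; 54.0000 -4.5000]
S = R + BᵀPB = [2 0; 0 1] + [13.0000 36.0000; 36.0000 117.0000] = [15.0000 36.0000; 36.0000 118.0000]
BᵀPA = [-23.5000 18.0000; -72.0000 58.5000]
K = S⁻¹·BᵀPA = [-0.3819 0.0380; -0.4937 0.4842]
A−BK = [-0.1308 -0.0063; -1.4599 -0.1835]
AᵀP(A−BK) = [0.7321 -0.2468; -0.2468 0.2421]
P' = Q + AᵀP(A−BK) = [18.9821 -6.2468; -6.2468 2.4921]
tr(P') = 21.4742


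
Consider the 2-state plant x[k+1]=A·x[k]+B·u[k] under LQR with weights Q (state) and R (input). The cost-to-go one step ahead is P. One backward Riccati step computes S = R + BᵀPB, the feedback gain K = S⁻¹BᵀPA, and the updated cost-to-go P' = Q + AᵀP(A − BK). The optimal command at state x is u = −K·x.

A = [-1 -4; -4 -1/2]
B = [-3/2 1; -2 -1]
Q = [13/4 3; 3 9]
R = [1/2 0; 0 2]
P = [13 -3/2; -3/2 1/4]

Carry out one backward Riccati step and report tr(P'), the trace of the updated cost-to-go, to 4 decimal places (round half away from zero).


17.9927

BᵀP = [-16.5000 1.7500; 14.5000 -1.7500]
S = R + BᵀPB = [1/2 0; 0 2] + [21.2500 -18.2500; -18.2500 16.2500] = [21.7500 -18.2500; -18.2500 18.2500]
BᵀPA = [9.5000 65.1250; -7.5000 -57.1250]
K = S⁻¹·BᵀPA = [0.5714 2.2857; 0.1605 -0.8444]
A−BK = [-0.3033 0.2730; -2.6967 3.2270]
AᵀP(A−BK) = [0.7750 -0.2975; -0.2975 4.9677]
P' = Q + AᵀP(A−BK) = [4.0250 2.7025; 2.7025 13.9677]
tr(P') = 17.9927


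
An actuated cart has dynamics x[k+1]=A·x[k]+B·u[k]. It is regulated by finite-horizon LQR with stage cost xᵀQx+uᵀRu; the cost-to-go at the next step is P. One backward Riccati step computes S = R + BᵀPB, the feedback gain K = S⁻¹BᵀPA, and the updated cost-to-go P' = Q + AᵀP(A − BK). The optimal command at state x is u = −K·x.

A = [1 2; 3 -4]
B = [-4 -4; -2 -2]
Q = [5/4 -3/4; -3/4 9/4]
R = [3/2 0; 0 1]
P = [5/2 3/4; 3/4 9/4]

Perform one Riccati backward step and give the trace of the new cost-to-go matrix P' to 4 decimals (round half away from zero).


BᵀP = [-11.5000 -7.5000; -11.5000 -7.5000]
S = R + BᵀPB = [3/2 0; 0 1] + [61.0000 61.0000; 61.0000 61.0000] = [62.5000 61.0000; 61.0000 62.0000]
BᵀPA = [-34.0000 7.0000; -34.0000 7.0000]
K = S⁻¹·BᵀPA = [-0.2208 0.0455; -0.3312 0.0682]
A−BK = [-1.2078 2.4545; 1.8961 -3.7727]
AᵀP(A−BK) = [8.4838 -16.6364; -16.6364 33.2045]
P' = Q + AᵀP(A−BK) = [9.7338 -17.3864; -17.3864 35.4545]
tr(P') = 45.1883

45.1883


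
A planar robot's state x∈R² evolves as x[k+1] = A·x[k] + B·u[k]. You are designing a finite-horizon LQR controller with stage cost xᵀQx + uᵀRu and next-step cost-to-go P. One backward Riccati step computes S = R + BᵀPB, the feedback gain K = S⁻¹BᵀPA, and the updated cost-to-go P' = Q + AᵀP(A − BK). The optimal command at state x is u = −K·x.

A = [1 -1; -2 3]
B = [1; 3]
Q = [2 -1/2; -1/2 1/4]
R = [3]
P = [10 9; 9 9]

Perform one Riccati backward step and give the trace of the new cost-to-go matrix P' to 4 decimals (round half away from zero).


BᵀP = [37.0000 36.0000]
S = R + BᵀPB = [3] + [145.0000] = [148.0000]
BᵀPA = [-35.0000 71.0000]
K = S⁻¹·BᵀPA = [-0.2365 0.4797]
A−BK = [1.2365 -1.4797; -1.2905 1.5608]
AᵀP(A−BK) = [1.7230 -2.2095; -2.2095 2.9392]
P' = Q + AᵀP(A−BK) = [3.7230 -2.7095; -2.7095 3.1892]
tr(P') = 6.9122

6.9122


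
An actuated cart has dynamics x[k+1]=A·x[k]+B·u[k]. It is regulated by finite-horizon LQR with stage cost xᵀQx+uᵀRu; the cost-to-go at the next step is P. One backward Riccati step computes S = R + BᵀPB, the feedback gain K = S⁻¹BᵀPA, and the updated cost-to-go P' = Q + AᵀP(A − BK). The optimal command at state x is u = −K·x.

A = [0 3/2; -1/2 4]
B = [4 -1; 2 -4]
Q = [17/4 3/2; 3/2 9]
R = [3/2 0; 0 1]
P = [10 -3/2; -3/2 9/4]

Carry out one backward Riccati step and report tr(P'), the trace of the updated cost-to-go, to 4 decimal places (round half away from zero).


14.1366

BᵀP = [37.0000 -1.5000; -4.0000 -7.5000]
S = R + BᵀPB = [3/2 0; 0 1] + [145.0000 -31.0000; -31.0000 34.0000] = [146.5000 -31.0000; -31.0000 35.0000]
BᵀPA = [0.7500 49.5000; 3.7500 -36.0000]
K = S⁻¹·BᵀPA = [0.0342 0.1480; 0.1374 -0.8975]
A−BK = [0.0006 0.0106; -0.0187 0.1140]
AᵀP(A−BK) = [0.0215 -0.1203; -0.1203 0.8651]
P' = Q + AᵀP(A−BK) = [4.2715 1.3797; 1.3797 9.8651]
tr(P') = 14.1366


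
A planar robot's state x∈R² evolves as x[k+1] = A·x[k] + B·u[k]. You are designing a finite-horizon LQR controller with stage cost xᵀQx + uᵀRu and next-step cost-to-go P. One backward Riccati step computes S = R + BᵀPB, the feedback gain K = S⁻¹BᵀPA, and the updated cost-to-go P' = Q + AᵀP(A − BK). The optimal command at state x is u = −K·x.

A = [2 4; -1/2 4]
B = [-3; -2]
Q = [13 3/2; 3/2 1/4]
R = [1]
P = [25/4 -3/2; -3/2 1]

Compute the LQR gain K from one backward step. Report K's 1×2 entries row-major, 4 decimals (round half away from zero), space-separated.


-0.7572 -1.2254

BᵀP = [-15.7500 2.5000]
S = R + BᵀPB = [1] + [42.2500] = [43.2500]
BᵀPA = [-32.7500 -53.0000]
K = S⁻¹·BᵀPA = [-0.7572 -1.2254]
A−BK = [-0.2717 0.3237; -2.0145 1.5491]
AᵀP(A−BK) = [3.4509 -1.1329; -1.1329 3.0520]
P' = Q + AᵀP(A−BK) = [16.4509 0.3671; 0.3671 3.3020]
tr(P') = 19.7529


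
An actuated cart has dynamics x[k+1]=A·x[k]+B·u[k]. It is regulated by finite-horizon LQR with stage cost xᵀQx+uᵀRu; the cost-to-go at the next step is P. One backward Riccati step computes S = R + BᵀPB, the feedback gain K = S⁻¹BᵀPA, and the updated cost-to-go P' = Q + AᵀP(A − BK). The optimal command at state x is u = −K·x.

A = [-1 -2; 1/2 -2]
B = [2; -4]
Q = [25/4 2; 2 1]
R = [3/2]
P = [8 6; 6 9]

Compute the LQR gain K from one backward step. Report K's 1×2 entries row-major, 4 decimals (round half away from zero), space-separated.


-0.0491 0.7853

BᵀP = [-8.0000 -24.0000]
S = R + BᵀPB = [3/2] + [80.0000] = [81.5000]
BᵀPA = [-4.0000 64.0000]
K = S⁻¹·BᵀPA = [-0.0491 0.7853]
A−BK = [-0.9018 -3.5706; 0.3037 1.1411]
AᵀP(A−BK) = [4.0537 16.1411; 16.1411 65.7423]
P' = Q + AᵀP(A−BK) = [10.3037 18.1411; 18.1411 66.7423]
tr(P') = 77.0460
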